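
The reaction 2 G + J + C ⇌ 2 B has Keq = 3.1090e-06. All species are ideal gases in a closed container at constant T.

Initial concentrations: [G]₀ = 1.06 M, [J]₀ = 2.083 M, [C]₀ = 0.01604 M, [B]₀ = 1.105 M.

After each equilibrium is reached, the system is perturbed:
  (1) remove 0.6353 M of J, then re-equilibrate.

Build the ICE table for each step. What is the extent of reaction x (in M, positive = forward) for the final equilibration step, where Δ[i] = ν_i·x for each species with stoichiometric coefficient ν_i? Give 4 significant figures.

Q₀ = 32.53 vs Keq = 3.1090e-06 ⇒ Q>K, reverse
Step 1:
                   G          J          C          B
  Initial       1.06      2.083    0.01604      1.105
  Change         1.1     0.5502     0.5502       -1.1
  Equil         2.16      2.633     0.5662   0.004651
  solve Keq expr → x = -0.5502; check Q = 3.1090e-06
Then remove 0.6353 M of J.
Step 2:
                   G          J          C          B
  Initial       2.16      1.998     0.5662   0.004651
  Change  5.9727e-04 2.9863e-04 2.9863e-04 -5.9727e-04
  Equil        2.161      1.998     0.5665   0.004054
  solve Keq expr → x = -2.9863e-04; check Q = 3.1090e-06

x = -2.9863e-04 M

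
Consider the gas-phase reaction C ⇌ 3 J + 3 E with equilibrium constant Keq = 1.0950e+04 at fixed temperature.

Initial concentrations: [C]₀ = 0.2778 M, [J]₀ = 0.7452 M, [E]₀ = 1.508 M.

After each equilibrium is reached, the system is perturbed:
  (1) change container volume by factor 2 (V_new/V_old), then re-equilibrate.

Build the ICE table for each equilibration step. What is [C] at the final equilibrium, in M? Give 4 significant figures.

[C]_eq = 7.1954e-05 M

Q₀ = 5.108 vs Keq = 1.0950e+04 ⇒ Q<K, forward
Step 1:
                  C         J         E
  I          0.2778    0.7452     1.508
  C         -0.2734    0.8201    0.8201
  E         0.00442     1.565     2.328
  solve Keq expr → x = 0.2734; check Q = 1.0950e+04
Then change container volume by factor 2 (V_new/V_old).
Step 2:
                  C         J         E
  I         0.00221    0.7827     1.164
  C       -0.002138  0.006414  0.006414
  E       7.1954e-05    0.7891      1.17
  solve Keq expr → x = 0.002138; check Q = 1.0950e+04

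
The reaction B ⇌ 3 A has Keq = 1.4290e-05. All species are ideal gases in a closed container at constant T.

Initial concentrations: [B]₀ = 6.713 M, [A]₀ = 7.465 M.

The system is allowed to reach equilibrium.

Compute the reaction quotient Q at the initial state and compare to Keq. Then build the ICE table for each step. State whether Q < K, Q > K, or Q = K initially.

Q₀ = 61.97 vs Keq = 1.4290e-05 ⇒ Q>K, reverse
Step 1:
                   B          A
  init         6.713      7.465
  Δ            2.471     -7.414
  eq           9.184    0.05082
  solve Keq expr → x = -2.471; check Q = 1.4290e-05

Q₀ = 61.97; Q > K (proceeds reverse)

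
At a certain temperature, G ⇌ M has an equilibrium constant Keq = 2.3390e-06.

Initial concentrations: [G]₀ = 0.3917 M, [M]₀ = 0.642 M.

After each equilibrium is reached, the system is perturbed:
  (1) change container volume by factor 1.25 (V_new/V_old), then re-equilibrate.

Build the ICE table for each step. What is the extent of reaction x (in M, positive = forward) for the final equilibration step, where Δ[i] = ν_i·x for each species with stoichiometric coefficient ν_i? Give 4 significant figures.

x = 0 M

Q₀ = 1.639 vs Keq = 2.3390e-06 ⇒ Q>K, reverse
Step 1:
                   G          M
  I           0.3917      0.642
  C            0.642     -0.642
  E            1.034 2.4178e-06
  solve Keq expr → x = -0.642; check Q = 2.3390e-06
Then change container volume by factor 1.25 (V_new/V_old).
Step 2:
                   G          M
  I            0.827 1.9343e-06
  C                0          0
  E            0.827 1.9343e-06
  solve Keq expr → x = 0; check Q = 2.3390e-06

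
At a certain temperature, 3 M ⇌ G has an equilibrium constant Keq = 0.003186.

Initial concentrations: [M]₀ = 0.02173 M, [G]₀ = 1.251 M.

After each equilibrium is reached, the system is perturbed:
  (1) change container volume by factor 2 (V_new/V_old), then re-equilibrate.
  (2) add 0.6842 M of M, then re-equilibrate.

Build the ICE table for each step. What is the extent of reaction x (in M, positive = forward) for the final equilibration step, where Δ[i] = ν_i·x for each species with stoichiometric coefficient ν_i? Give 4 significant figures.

Q₀ = 1.2192e+05 vs Keq = 0.003186 ⇒ Q>K, reverse
Step 1:
                  M         G
  Initial   0.02173     1.251
  Change      3.378    -1.126
  Equil       3.399    0.1251
  solve Keq expr → x = -1.126; check Q = 0.003186
Then change container volume by factor 2 (V_new/V_old).
Step 2:
                  M         G
  Initial       1.7   0.06257
  Change     0.1292  -0.04308
  Equil       1.829   0.01949
  solve Keq expr → x = -0.04308; check Q = 0.003186
Then add 0.6842 M of M.
Step 3:
                  M         G
  Initial     2.513   0.01949
  Change   -0.07932   0.02644
  Equil       2.434   0.04593
  solve Keq expr → x = 0.02644; check Q = 0.003186

x = 0.02644 M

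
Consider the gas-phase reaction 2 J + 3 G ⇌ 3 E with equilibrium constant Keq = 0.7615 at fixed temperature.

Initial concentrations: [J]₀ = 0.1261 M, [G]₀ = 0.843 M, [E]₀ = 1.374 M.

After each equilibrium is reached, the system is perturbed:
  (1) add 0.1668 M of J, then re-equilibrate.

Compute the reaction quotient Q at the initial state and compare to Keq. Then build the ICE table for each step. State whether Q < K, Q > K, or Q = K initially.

Q₀ = 272.3; Q > K (proceeds reverse)

Q₀ = 272.3 vs Keq = 0.7615 ⇒ Q>K, reverse
Step 1:
                   J          G          E
  I           0.1261      0.843      1.374
  C           0.3755     0.5633    -0.5633
  E           0.5016      1.406     0.8107
  solve Keq expr → x = -0.1878; check Q = 0.7615
Then add 0.1668 M of J.
Step 2:
                   J          G          E
  I           0.6684      1.406     0.8107
  C         -0.04904   -0.07356    0.07356
  E           0.6194      1.333     0.8843
  solve Keq expr → x = 0.02452; check Q = 0.7615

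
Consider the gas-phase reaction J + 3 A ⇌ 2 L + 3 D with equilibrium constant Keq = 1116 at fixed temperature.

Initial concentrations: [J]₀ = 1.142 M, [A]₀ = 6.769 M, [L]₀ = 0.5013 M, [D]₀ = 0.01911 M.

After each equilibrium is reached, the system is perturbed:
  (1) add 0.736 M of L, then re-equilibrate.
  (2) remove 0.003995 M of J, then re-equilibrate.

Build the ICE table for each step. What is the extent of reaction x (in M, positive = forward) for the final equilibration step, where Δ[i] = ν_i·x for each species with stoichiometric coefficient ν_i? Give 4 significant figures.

Q₀ = 4.9515e-09 vs Keq = 1116 ⇒ Q<K, forward
Step 1:
                  J         A         L         D
  Initial     1.142     6.769    0.5013   0.01911
  Change     -1.135    -3.404      2.27     3.404
  Equil    0.007245     3.365     2.771     3.423
  solve Keq expr → x = 1.135; check Q = 1116
Then add 0.736 M of L.
Step 2:
                  J         A         L         D
  Initial  0.007245     3.365     3.507     3.423
  Change   0.004061   0.01218 -0.008121  -0.01218
  Equil     0.01131     3.377     3.499     3.411
  solve Keq expr → x = -0.004061; check Q = 1116
Then remove 0.003995 M of J.
Step 3:
                  J         A         L         D
  Initial  0.007311     3.377     3.499     3.411
  Change   0.003727   0.01118 -0.007453  -0.01118
  Equil     0.01104     3.388     3.491       3.4
  solve Keq expr → x = -0.003727; check Q = 1116

x = -0.003727 M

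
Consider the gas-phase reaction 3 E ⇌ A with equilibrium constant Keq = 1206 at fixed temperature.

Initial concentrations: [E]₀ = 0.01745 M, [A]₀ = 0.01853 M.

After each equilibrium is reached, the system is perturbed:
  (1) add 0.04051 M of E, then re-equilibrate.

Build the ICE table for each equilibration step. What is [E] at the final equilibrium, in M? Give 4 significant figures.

Q₀ = 3487 vs Keq = 1206 ⇒ Q>K, reverse
Step 1:
                    E           A
  init        0.01745     0.01853
  Δ          0.006415   -0.002138
  eq          0.02386     0.01639
  solve Keq expr → x = -0.002138; check Q = 1206
Then add 0.04051 M of E.
Step 2:
                    E           A
  init        0.06437     0.01639
  Δ          -0.03574     0.01191
  eq          0.02863     0.02831
  solve Keq expr → x = 0.01191; check Q = 1206

[E]_eq = 0.02863 M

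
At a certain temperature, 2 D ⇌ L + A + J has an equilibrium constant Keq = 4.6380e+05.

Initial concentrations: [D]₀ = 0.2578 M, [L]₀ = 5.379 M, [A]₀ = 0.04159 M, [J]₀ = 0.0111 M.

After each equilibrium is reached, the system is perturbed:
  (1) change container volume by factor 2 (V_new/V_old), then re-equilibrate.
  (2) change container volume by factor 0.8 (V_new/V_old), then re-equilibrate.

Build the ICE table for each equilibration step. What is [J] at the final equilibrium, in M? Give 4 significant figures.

Q₀ = 0.03736 vs Keq = 4.6380e+05 ⇒ Q<K, forward
Step 1:
                   D          L          A          J
  I           0.2578      5.379    0.04159     0.0111
  C          -0.2573     0.1286     0.1286     0.1286
  E       5.3147e-04      5.508     0.1702     0.1397
  solve Keq expr → x = 0.1286; check Q = 4.6380e+05
Then change container volume by factor 2 (V_new/V_old).
Step 2:
                   D          L          A          J
  I       2.6574e-04      2.754    0.08511    0.06987
  C       -7.7736e-05 3.8868e-05 3.8868e-05 3.8868e-05
  E       1.8800e-04      2.754    0.08515    0.06991
  solve Keq expr → x = 3.8868e-05; check Q = 4.6380e+05
Then change container volume by factor 0.8 (V_new/V_old).
Step 3:
                   D          L          A          J
  I       2.3500e-04      3.442     0.1064    0.08738
  C       2.7700e-05 -1.3850e-05 -1.3850e-05 -1.3850e-05
  E       2.6270e-04      3.442     0.1064    0.08737
  solve Keq expr → x = -1.3850e-05; check Q = 4.6380e+05

[J]_eq = 0.08737 M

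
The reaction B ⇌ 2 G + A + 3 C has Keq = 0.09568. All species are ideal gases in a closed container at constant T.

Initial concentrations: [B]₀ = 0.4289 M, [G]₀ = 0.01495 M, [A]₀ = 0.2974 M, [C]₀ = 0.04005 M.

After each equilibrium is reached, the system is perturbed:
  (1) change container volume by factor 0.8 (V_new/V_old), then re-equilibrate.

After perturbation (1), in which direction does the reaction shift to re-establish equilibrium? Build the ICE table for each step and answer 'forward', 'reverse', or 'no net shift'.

Q₀ = 9.9558e-09 vs Keq = 0.09568 ⇒ Q<K, forward
Step 1:
                   B          G          A          C
  Initial     0.4289    0.01495     0.2974    0.04005
  Change     -0.1992     0.3983     0.1992     0.5975
  Equil       0.2297     0.4133     0.4966     0.6376
  solve Keq expr → x = 0.1992; check Q = 0.09568
Then change container volume by factor 0.8 (V_new/V_old).
Step 2:
                   B          G          A          C
  Initial     0.2872     0.5166     0.6207     0.7969
  Change     0.04338   -0.08676   -0.04338    -0.1301
  Equil       0.3305     0.4298     0.5773     0.6668
  solve Keq expr → x = -0.04338; check Q = 0.09568

Direction: reverse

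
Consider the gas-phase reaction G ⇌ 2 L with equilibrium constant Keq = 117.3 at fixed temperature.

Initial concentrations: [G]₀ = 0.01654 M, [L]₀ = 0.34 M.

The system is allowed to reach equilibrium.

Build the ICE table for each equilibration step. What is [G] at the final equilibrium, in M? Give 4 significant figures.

[G]_eq = 0.001172 M

Q₀ = 6.989 vs Keq = 117.3 ⇒ Q<K, forward
Step 1:
                    G           L
  Initial     0.01654        0.34
  Change     -0.01537     0.03074
  Equil      0.001172      0.3707
  solve Keq expr → x = 0.01537; check Q = 117.3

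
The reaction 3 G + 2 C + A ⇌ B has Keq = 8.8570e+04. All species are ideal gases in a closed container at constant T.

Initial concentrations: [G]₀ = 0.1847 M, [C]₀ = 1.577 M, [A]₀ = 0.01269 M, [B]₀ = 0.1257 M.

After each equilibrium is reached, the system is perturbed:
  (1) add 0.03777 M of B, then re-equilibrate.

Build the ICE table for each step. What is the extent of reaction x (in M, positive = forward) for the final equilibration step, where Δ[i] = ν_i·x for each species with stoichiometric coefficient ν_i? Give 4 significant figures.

Q₀ = 632.1 vs Keq = 8.8570e+04 ⇒ Q<K, forward
Step 1:
                   G          C          A          B
  I           0.1847      1.577    0.01269     0.1257
  C         -0.03746   -0.02497   -0.01249    0.01249
  E           0.1472      1.552 2.0292e-04     0.1382
  solve Keq expr → x = 0.01249; check Q = 8.8570e+04
Then add 0.03777 M of B.
Step 2:
                   G          C          A          B
  I           0.1472      1.552 2.0292e-04      0.176
  C       1.6346e-04 1.0898e-04 5.4488e-05 -5.4488e-05
  E           0.1474      1.552 2.5740e-04     0.1759
  solve Keq expr → x = -5.4488e-05; check Q = 8.8570e+04

x = -5.4488e-05 M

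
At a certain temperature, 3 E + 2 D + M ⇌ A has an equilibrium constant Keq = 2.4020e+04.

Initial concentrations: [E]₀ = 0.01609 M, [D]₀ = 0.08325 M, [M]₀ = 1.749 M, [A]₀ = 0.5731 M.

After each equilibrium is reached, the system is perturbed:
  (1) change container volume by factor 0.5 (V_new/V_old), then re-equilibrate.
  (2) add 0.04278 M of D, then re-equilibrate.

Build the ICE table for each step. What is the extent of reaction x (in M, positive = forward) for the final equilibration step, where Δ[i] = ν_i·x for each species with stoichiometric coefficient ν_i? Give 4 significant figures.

x = 0.002637 M

Q₀ = 1.1350e+07 vs Keq = 2.4020e+04 ⇒ Q>K, reverse
Step 1:
                  E         D         M         A
  Initial   0.01609   0.08325     1.749    0.5731
  Change    0.07404   0.04936   0.02468  -0.02468
  Equil     0.09013    0.1326     1.774    0.5484
  solve Keq expr → x = -0.02468; check Q = 2.4020e+04
Then change container volume by factor 0.5 (V_new/V_old).
Step 2:
                  E         D         M         A
  Initial    0.1803    0.2652     3.547     1.097
  Change     -0.109  -0.07264  -0.03632   0.03632
  Equil     0.07129    0.1926     3.511     1.133
  solve Keq expr → x = 0.03632; check Q = 2.4020e+04
Then add 0.04278 M of D.
Step 3:
                  E         D         M         A
  Initial   0.07129    0.2354     3.511     1.133
  Change   -0.00791 -0.005273 -0.002637  0.002637
  Equil     0.06338    0.2301     3.508     1.136
  solve Keq expr → x = 0.002637; check Q = 2.4020e+04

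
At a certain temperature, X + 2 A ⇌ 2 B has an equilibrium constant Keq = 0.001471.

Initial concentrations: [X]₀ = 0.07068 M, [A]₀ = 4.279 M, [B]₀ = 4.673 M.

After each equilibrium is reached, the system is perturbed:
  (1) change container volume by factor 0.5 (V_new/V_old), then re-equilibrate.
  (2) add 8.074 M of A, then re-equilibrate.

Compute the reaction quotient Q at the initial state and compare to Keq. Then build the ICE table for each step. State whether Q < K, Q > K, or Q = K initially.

Q₀ = 16.87 vs Keq = 0.001471 ⇒ Q>K, reverse
Step 1:
                   X          A          B
  I          0.07068      4.279      4.673
  C            2.097      4.194     -4.194
  E            2.168      8.473     0.4785
  solve Keq expr → x = -2.097; check Q = 0.001471
Then change container volume by factor 0.5 (V_new/V_old).
Step 2:
                   X          A          B
  I            4.336      16.95      0.957
  C          -0.1713    -0.3426     0.3426
  E            4.165       16.6        1.3
  solve Keq expr → x = 0.1713; check Q = 0.001471
Then add 8.074 M of A.
Step 3:
                   X          A          B
  I            4.165      24.68        1.3
  C          -0.2647    -0.5294     0.5294
  E              3.9      24.15      1.829
  solve Keq expr → x = 0.2647; check Q = 0.001471

Q₀ = 16.87; Q > K (proceeds reverse)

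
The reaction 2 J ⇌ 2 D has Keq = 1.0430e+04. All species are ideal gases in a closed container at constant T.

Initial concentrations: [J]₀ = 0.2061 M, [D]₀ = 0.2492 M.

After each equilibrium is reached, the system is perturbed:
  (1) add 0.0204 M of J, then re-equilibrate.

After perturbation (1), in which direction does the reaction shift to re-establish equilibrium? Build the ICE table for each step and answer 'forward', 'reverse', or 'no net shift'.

Direction: forward

Q₀ = 1.462 vs Keq = 1.0430e+04 ⇒ Q<K, forward
Step 1:
                    J           D
  Initial      0.2061      0.2492
  Change      -0.2017      0.2017
  Equil      0.004415      0.4509
  solve Keq expr → x = 0.1008; check Q = 1.0430e+04
Then add 0.0204 M of J.
Step 2:
                    J           D
  Initial     0.02481      0.4509
  Change      -0.0202      0.0202
  Equil      0.004613      0.4711
  solve Keq expr → x = 0.0101; check Q = 1.0430e+04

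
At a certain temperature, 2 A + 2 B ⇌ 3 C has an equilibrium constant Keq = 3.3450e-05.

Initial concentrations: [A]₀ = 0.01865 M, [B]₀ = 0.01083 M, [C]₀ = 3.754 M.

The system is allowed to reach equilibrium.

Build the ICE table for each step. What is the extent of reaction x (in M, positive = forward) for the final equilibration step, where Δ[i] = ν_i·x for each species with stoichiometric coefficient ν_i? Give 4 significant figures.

Q₀ = 1.2968e+09 vs Keq = 3.3450e-05 ⇒ Q>K, reverse
Step 1:
                  A         B         C
  I         0.01865   0.01083     3.754
  C           2.432     2.432    -3.648
  E           2.451     2.443    0.1062
  solve Keq expr → x = -1.216; check Q = 3.3450e-05

x = -1.216 M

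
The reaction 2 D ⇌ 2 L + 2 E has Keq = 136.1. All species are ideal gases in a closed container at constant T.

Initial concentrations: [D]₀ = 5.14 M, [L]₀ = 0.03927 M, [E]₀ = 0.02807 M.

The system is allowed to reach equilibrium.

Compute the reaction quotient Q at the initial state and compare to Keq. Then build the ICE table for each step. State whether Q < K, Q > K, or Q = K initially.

Q₀ = 4.5992e-08 vs Keq = 136.1 ⇒ Q<K, forward
Step 1:
                   D          L          E
  init          5.14    0.03927    0.02807
  Δ           -3.848      3.848      3.848
  eq           1.292      3.888      3.876
  solve Keq expr → x = 1.924; check Q = 136.1

Q₀ = 4.5992e-08; Q < K (proceeds forward)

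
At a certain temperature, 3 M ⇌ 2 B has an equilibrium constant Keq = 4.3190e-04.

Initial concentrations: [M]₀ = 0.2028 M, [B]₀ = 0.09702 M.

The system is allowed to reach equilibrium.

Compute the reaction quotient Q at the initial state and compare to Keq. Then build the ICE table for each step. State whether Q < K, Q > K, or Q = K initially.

Q₀ = 1.129; Q > K (proceeds reverse)

Q₀ = 1.129 vs Keq = 4.3190e-04 ⇒ Q>K, reverse
Step 1:
                    M           B
  I            0.2028     0.09702
  C            0.1393    -0.09286
  E            0.3421    0.004158
  solve Keq expr → x = -0.04643; check Q = 4.3190e-04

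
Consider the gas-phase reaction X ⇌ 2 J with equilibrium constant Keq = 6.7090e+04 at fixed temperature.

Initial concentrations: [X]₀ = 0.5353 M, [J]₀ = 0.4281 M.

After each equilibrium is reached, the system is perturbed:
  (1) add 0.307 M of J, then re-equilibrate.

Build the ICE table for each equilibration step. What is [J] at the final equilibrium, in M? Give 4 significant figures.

[J]_eq = 1.806 M

Q₀ = 0.3424 vs Keq = 6.7090e+04 ⇒ Q<K, forward
Step 1:
                   X          J
  Initial     0.5353     0.4281
  Change     -0.5353      1.071
  Equil   3.3476e-05      1.499
  solve Keq expr → x = 0.5353; check Q = 6.7090e+04
Then add 0.307 M of J.
Step 2:
                   X          J
  Initial 3.3476e-05      1.806
  Change  1.5119e-05 -3.0237e-05
  Equil   4.8594e-05      1.806
  solve Keq expr → x = -1.5119e-05; check Q = 6.7090e+04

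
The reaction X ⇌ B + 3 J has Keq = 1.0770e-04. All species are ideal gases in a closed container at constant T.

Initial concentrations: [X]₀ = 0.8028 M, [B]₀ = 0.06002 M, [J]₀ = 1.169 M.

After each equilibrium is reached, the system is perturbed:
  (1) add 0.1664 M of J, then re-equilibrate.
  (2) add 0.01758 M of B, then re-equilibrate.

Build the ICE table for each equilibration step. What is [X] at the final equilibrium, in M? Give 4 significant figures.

Q₀ = 0.1194 vs Keq = 1.0770e-04 ⇒ Q>K, reverse
Step 1:
                   X          B          J
  I           0.8028    0.06002      1.169
  C          0.05992   -0.05992    -0.1798
  E           0.8627 9.5984e-05     0.9892
  solve Keq expr → x = -0.05992; check Q = 1.0770e-04
Then add 0.1664 M of J.
Step 2:
                   X          B          J
  I           0.8627 9.5984e-05      1.156
  C       3.5760e-05 -3.5760e-05 -1.0728e-04
  E           0.8628 6.0224e-05      1.156
  solve Keq expr → x = -3.5760e-05; check Q = 1.0770e-04
Then add 0.01758 M of B.
Step 3:
                   X          B          J
  I           0.8628    0.01764      1.156
  C          0.01757   -0.01757   -0.05271
  E           0.8803 7.0690e-05      1.103
  solve Keq expr → x = -0.01757; check Q = 1.0770e-04

[X]_eq = 0.8803 M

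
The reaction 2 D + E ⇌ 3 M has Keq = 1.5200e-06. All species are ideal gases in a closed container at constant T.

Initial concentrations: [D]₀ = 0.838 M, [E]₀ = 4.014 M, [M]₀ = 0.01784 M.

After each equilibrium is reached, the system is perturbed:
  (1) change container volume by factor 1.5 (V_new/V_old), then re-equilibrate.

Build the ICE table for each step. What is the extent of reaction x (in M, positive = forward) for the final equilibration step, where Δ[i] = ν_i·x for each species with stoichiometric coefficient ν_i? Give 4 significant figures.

Q₀ = 2.0143e-06 vs Keq = 1.5200e-06 ⇒ Q>K, reverse
Step 1:
                    D           E           M
  I             0.838       4.014     0.01784
  C          0.001056  5.2792e-04   -0.001584
  E            0.8391       4.015     0.01626
  solve Keq expr → x = -5.2792e-04; check Q = 1.5200e-06
Then change container volume by factor 1.5 (V_new/V_old).
Step 2:
                    D           E           M
  I            0.5594       2.676     0.01084
  C                 0           0           0
  E            0.5594       2.676     0.01084
  solve Keq expr → x = 0; check Q = 1.5200e-06

x = 0 M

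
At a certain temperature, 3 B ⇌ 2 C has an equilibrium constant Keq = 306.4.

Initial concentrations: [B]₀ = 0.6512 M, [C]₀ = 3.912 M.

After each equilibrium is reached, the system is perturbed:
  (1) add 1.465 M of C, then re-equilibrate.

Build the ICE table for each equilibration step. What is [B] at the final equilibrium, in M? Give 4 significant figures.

Q₀ = 55.42 vs Keq = 306.4 ⇒ Q<K, forward
Step 1:
                   B          C
  I           0.6512      3.912
  C          -0.2716     0.1811
  E           0.3796      4.093
  solve Keq expr → x = 0.09055; check Q = 306.4
Then add 1.465 M of C.
Step 2:
                   B          C
  I           0.3796      5.558
  C          0.08279   -0.05519
  E           0.4623      5.503
  solve Keq expr → x = -0.0276; check Q = 306.4

[B]_eq = 0.4623 M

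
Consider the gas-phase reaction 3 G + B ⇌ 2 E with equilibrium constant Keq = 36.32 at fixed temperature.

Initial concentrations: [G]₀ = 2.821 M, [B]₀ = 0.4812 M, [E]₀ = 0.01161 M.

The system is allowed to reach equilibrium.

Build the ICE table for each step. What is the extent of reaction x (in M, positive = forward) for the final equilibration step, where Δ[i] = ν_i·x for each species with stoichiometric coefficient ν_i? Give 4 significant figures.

Q₀ = 1.2478e-05 vs Keq = 36.32 ⇒ Q<K, forward
Step 1:
                   G          B          E
  I            2.821     0.4812    0.01161
  C           -1.416    -0.4721     0.9442
  E            1.405   0.009077     0.9559
  solve Keq expr → x = 0.4721; check Q = 36.32

x = 0.4721 M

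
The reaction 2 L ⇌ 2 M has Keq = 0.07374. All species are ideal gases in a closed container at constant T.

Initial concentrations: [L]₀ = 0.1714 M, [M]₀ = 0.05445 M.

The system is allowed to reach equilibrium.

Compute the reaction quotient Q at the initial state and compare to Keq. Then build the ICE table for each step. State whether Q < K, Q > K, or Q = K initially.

Q₀ = 0.1009 vs Keq = 0.07374 ⇒ Q>K, reverse
Step 1:
                  L         M
  Initial    0.1714   0.05445
  Change   0.006218 -0.006218
  Equil      0.1776   0.04823
  solve Keq expr → x = -0.003109; check Q = 0.07374

Q₀ = 0.1009; Q > K (proceeds reverse)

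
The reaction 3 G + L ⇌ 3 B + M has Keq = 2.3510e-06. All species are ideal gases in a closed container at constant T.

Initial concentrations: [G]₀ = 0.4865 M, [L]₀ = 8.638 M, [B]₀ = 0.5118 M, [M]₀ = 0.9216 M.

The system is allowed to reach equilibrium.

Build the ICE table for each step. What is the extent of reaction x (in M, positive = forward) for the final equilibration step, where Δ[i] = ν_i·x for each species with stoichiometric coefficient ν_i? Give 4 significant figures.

Q₀ = 0.1242 vs Keq = 2.3510e-06 ⇒ Q>K, reverse
Step 1:
                    G           L           B           M
  init         0.4865       8.638      0.5118      0.9216
  Δ            0.4827      0.1609     -0.4827     -0.1609
  eq           0.9692       8.799     0.02914      0.7607
  solve Keq expr → x = -0.1609; check Q = 2.3510e-06

x = -0.1609 M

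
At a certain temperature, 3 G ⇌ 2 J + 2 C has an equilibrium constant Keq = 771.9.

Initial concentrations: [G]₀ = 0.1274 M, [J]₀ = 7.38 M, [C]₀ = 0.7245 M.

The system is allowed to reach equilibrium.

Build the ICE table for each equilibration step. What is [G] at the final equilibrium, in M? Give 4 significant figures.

Q₀ = 1.3826e+04 vs Keq = 771.9 ⇒ Q>K, reverse
Step 1:
                   G          J          C
  I           0.1274       7.38     0.7245
  C           0.1677    -0.1118    -0.1118
  E           0.2951      7.268     0.6127
  solve Keq expr → x = -0.05589; check Q = 771.9

[G]_eq = 0.2951 M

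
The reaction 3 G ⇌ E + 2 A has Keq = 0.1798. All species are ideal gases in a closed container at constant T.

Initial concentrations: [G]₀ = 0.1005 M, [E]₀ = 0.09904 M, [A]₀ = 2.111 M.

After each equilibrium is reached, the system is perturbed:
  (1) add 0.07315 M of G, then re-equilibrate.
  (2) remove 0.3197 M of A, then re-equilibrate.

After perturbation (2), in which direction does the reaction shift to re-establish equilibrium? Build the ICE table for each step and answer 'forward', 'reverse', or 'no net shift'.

Direction: forward

Q₀ = 434.8 vs Keq = 0.1798 ⇒ Q>K, reverse
Step 1:
                   G          E          A
  I           0.1005    0.09904      2.111
  C           0.2885   -0.09617    -0.1923
  E            0.389   0.002875      1.919
  solve Keq expr → x = -0.09617; check Q = 0.1798
Then add 0.07315 M of G.
Step 2:
                   G          E          A
  I           0.4621   0.002875      1.919
  C        -0.005295   0.001765    0.00353
  E           0.4569    0.00464      1.922
  solve Keq expr → x = 0.001765; check Q = 0.1798
Then remove 0.3197 M of A.
Step 3:
                   G          E          A
  I           0.4569    0.00464      1.602
  C         -0.00533   0.001777   0.003553
  E           0.4515   0.006417      1.606
  solve Keq expr → x = 0.001777; check Q = 0.1798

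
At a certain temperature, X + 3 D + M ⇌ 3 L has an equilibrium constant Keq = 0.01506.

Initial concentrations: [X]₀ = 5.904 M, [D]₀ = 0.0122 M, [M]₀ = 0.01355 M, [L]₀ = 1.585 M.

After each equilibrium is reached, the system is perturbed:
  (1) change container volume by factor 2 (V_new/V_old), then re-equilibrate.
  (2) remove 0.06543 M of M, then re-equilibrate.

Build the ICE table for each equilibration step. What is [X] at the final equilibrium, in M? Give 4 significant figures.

[X]_eq = 3.172 M

Q₀ = 2.7411e+07 vs Keq = 0.01506 ⇒ Q>K, reverse
Step 1:
                    X           D           M           L
  Initial       5.904      0.0122     0.01355       1.585
  Change       0.3938       1.181      0.3938      -1.181
  Equil         6.298       1.194      0.4074      0.4035
  solve Keq expr → x = -0.3938; check Q = 0.01506
Then change container volume by factor 2 (V_new/V_old).
Step 2:
                    X           D           M           L
  Initial       3.149      0.5968      0.2037      0.2018
  Change      0.01927      0.0578     0.01927     -0.0578
  Equil         3.168      0.6546       0.223       0.144
  solve Keq expr → x = -0.01927; check Q = 0.01506
Then remove 0.06543 M of M.
Step 3:
                    X           D           M           L
  Initial       3.168      0.6546      0.1575       0.144
  Change     0.004062     0.01219    0.004062    -0.01219
  Equil         3.172      0.6668      0.1616      0.1318
  solve Keq expr → x = -0.004062; check Q = 0.01506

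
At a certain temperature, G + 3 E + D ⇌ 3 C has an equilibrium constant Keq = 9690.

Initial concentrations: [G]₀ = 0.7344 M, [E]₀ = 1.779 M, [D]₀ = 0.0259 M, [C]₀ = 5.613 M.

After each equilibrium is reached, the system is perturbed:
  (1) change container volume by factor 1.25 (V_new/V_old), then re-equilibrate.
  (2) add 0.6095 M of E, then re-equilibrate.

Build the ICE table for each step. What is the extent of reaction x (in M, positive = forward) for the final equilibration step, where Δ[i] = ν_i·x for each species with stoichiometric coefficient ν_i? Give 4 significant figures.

x = 0.004176 M

Q₀ = 1651 vs Keq = 9690 ⇒ Q<K, forward
Step 1:
                    G           E           D           C
  init         0.7344       1.779      0.0259       5.613
  Δ          -0.02068    -0.06204    -0.02068     0.06204
  eq           0.7137       1.717    0.005221       5.675
  solve Keq expr → x = 0.02068; check Q = 9690
Then change container volume by factor 1.25 (V_new/V_old).
Step 2:
                    G           E           D           C
  init          0.571       1.374    0.004177        4.54
  Δ          0.002204    0.006611    0.002204   -0.006611
  eq           0.5732        1.38     0.00638       4.533
  solve Keq expr → x = -0.002204; check Q = 9690
Then add 0.6095 M of E.
Step 3:
                    G           E           D           C
  init         0.5732        1.99     0.00638       4.533
  Δ         -0.004176    -0.01253   -0.004176     0.01253
  eq            0.569       1.977    0.002205       4.546
  solve Keq expr → x = 0.004176; check Q = 9690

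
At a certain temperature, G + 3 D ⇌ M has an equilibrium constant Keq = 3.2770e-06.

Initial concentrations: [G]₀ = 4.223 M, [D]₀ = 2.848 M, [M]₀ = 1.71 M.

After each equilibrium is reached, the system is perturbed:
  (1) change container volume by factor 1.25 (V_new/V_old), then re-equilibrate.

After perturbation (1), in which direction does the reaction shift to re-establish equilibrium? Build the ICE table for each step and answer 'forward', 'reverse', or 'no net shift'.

Direction: reverse

Q₀ = 0.01753 vs Keq = 3.2770e-06 ⇒ Q>K, reverse
Step 1:
                    G           D           M
  I             4.223       2.848        1.71
  C               1.7       5.101        -1.7
  E             5.923       7.949    0.009748
  solve Keq expr → x = -1.7; check Q = 3.2770e-06
Then change container volume by factor 1.25 (V_new/V_old).
Step 2:
                    G           D           M
  I             4.739       6.359    0.007799
  C          0.003781     0.01134   -0.003781
  E             4.742        6.37    0.004018
  solve Keq expr → x = -0.003781; check Q = 3.2770e-06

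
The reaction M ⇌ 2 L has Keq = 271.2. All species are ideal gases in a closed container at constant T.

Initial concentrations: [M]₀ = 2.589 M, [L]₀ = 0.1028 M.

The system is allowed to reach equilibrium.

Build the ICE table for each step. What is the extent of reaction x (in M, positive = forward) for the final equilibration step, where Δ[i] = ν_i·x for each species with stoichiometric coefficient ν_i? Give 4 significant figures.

Q₀ = 0.004082 vs Keq = 271.2 ⇒ Q<K, forward
Step 1:
                  M         L
  I           2.589    0.1028
  C          -2.493     4.987
  E         0.09552      5.09
  solve Keq expr → x = 2.493; check Q = 271.2

x = 2.493 M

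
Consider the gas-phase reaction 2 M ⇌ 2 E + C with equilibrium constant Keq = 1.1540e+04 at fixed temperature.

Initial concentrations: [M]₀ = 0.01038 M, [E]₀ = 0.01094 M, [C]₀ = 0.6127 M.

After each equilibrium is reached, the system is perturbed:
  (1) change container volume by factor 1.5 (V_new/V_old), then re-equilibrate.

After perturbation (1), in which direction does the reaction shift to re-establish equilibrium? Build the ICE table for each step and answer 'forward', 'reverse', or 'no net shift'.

Q₀ = 0.6806 vs Keq = 1.1540e+04 ⇒ Q<K, forward
Step 1:
                    M           E           C
  Initial     0.01038     0.01094      0.6127
  Change     -0.01023     0.01023    0.005113
  Equil    1.5486e-04     0.02117      0.6178
  solve Keq expr → x = 0.005113; check Q = 1.1540e+04
Then change container volume by factor 1.5 (V_new/V_old).
Step 2:
                    M           E           C
  Initial  1.0324e-04     0.01411      0.4119
  Change  -1.8832e-05  1.8832e-05  9.4159e-06
  Equil    8.4410e-05     0.01413      0.4119
  solve Keq expr → x = 9.4159e-06; check Q = 1.1540e+04

Direction: forward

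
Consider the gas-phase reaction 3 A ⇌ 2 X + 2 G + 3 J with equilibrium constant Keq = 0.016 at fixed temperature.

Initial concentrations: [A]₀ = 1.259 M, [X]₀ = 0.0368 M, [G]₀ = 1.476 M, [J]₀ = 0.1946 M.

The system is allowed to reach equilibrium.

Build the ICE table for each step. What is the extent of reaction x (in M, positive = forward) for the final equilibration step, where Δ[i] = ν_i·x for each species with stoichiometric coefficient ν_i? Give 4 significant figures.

x = 0.09369 M

Q₀ = 1.0895e-05 vs Keq = 0.016 ⇒ Q<K, forward
Step 1:
                   A          X          G          J
  Initial      1.259     0.0368      1.476     0.1946
  Change     -0.2811     0.1874     0.1874     0.2811
  Equil       0.9779     0.2242      1.663     0.4757
  solve Keq expr → x = 0.09369; check Q = 0.016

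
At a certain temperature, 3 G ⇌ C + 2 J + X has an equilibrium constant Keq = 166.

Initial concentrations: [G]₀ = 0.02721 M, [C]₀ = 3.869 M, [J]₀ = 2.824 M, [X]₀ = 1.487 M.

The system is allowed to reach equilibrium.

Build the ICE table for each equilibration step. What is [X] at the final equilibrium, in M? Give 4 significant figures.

[X]_eq = 1.309 M

Q₀ = 2.2775e+06 vs Keq = 166 ⇒ Q>K, reverse
Step 1:
                    G           C           J           X
  Initial     0.02721       3.869       2.824       1.487
  Change       0.5345     -0.1782     -0.3563     -0.1782
  Equil        0.5617       3.691       2.468       1.309
  solve Keq expr → x = -0.1782; check Q = 166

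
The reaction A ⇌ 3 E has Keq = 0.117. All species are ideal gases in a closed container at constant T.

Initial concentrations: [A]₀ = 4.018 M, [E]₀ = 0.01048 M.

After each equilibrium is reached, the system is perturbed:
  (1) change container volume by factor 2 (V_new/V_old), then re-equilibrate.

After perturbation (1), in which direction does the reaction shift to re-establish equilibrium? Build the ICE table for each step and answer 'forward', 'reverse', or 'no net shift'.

Direction: forward

Q₀ = 2.8647e-07 vs Keq = 0.117 ⇒ Q<K, forward
Step 1:
                   A          E
  I            4.018    0.01048
  C          -0.2502     0.7506
  E            3.768     0.7611
  solve Keq expr → x = 0.2502; check Q = 0.117
Then change container volume by factor 2 (V_new/V_old).
Step 2:
                   A          E
  I            1.884     0.3805
  C         -0.07191     0.2157
  E            1.812     0.5963
  solve Keq expr → x = 0.07191; check Q = 0.117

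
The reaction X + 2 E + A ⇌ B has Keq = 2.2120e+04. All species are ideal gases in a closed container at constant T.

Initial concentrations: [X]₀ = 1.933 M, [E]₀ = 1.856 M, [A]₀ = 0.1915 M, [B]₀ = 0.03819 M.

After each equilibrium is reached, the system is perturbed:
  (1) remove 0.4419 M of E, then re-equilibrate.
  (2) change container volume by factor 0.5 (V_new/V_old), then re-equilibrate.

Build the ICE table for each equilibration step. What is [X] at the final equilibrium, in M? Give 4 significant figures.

[X]_eq = 3.483 M

Q₀ = 0.02995 vs Keq = 2.2120e+04 ⇒ Q<K, forward
Step 1:
                  X         E         A         B
  I           1.933     1.856    0.1915   0.03819
  C         -0.1915    -0.383   -0.1915    0.1915
  E           1.742     1.473 2.7480e-06    0.2297
  solve Keq expr → x = 0.1915; check Q = 2.2120e+04
Then remove 0.4419 M of E.
Step 2:
                  X         E         A         B
  I           1.742     1.031 2.7480e-06    0.2297
  C       2.8600e-06 5.7200e-06 2.8600e-06 -2.8600e-06
  E           1.742     1.031 5.6080e-06    0.2297
  solve Keq expr → x = -2.8600e-06; check Q = 2.2120e+04
Then change container volume by factor 0.5 (V_new/V_old).
Step 3:
                  X         E         A         B
  I           3.483     2.062 1.1216e-05    0.4594
  C       -9.8140e-06 -1.9628e-05 -9.8140e-06 9.8140e-06
  E           3.483     2.062 1.4021e-06    0.4594
  solve Keq expr → x = 9.8140e-06; check Q = 2.2120e+04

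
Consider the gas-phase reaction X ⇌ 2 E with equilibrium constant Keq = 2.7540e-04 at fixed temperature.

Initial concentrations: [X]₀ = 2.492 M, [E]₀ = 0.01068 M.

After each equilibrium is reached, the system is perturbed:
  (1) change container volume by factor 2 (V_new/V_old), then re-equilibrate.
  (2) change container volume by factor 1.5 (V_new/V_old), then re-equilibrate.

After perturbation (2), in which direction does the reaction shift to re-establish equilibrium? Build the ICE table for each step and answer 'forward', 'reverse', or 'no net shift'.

Direction: forward

Q₀ = 4.5771e-05 vs Keq = 2.7540e-04 ⇒ Q<K, forward
Step 1:
                   X          E
  I            2.492    0.01068
  C        -0.007738    0.01548
  E            2.484    0.02616
  solve Keq expr → x = 0.007738; check Q = 2.7540e-04
Then change container volume by factor 2 (V_new/V_old).
Step 2:
                   X          E
  I            1.242    0.01308
  C        -0.002699   0.005397
  E            1.239    0.01848
  solve Keq expr → x = 0.002699; check Q = 2.7540e-04
Then change container volume by factor 1.5 (V_new/V_old).
Step 3:
                   X          E
  I           0.8263    0.01232
  C        -0.001378   0.002756
  E           0.8249    0.01507
  solve Keq expr → x = 0.001378; check Q = 2.7540e-04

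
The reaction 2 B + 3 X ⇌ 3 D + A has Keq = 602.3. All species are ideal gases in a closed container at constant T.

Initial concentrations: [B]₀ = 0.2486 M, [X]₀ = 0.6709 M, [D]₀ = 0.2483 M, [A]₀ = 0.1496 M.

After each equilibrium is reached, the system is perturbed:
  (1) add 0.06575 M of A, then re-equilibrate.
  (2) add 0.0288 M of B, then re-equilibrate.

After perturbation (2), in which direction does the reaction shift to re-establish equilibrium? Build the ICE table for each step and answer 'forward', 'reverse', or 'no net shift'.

Q₀ = 0.1227 vs Keq = 602.3 ⇒ Q<K, forward
Step 1:
                  B         X         D         A
  I          0.2486    0.6709    0.2483    0.1496
  C         -0.2084   -0.3126    0.3126    0.1042
  E          0.0402    0.3583    0.5609    0.2538
  solve Keq expr → x = 0.1042; check Q = 602.3
Then add 0.06575 M of A.
Step 2:
                  B         X         D         A
  I          0.0402    0.3583    0.5609    0.3195
  C        0.003295  0.004943 -0.004943 -0.001648
  E          0.0435    0.3632     0.556    0.3179
  solve Keq expr → x = -0.001648; check Q = 602.3
Then add 0.0288 M of B.
Step 3:
                  B         X         D         A
  I          0.0723    0.3632     0.556    0.3179
  C         -0.0187  -0.02805   0.02805  0.009349
  E          0.0536    0.3352     0.584    0.3272
  solve Keq expr → x = 0.009349; check Q = 602.3

Direction: forward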